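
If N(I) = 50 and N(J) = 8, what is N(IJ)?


N(IJ) = N(I) * N(J)
= 50 * 8
= 400

400


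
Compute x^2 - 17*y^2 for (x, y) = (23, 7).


x^2 - d*y^2
= 23^2 - 17*7^2
= 529 - 833
= -304

-304


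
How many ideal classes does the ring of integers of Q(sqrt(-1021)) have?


K = Q(sqrt(-1021)). d mod 4 = 3, so D = disc(K) = 4d = -4084
h(K) equals the number of primitive reduced positive-definite forms (a, b, c) = a*x^2 + b*x*y + c*y^2 with b^2 - 4ac = D,
where reduced means |b| <= a <= c, with b >= 0 whenever |b| = a or a = c, and primitive means gcd(a, b, c) = 1.
Reduced forces 3a^2 <= |D| = 4084, so 1 <= a <= 36; b must have the parity of D, and c = (b^2 - D)/(4a) must be an integer >= a.
Enumerate a = 1..36, b in [-a, a]:
  a=1: (1, 0, 1021)  [1]
  a=2: (2, 2, 511)  [1]
  a=3..4: none
  a=5: (5, -4, 205), (5, 4, 205)  [2]
  a=6: none
  a=7: (7, -2, 146), (7, 2, 146)  [2]
  a=8..9: none
  a=10: (10, -6, 103), (10, 6, 103)  [2]
  a=11..13: none
  a=14: (14, -2, 73), (14, 2, 73)  [2]
  a=15..16: none
  a=17: (17, -8, 61), (17, 8, 61)  [2]
  a=18: none
  a=19: (19, -18, 58), (19, 18, 58)  [2]
  a=20..24: none
  a=25: (25, -4, 41), (25, 4, 41)  [2]
  a=26..28: none
  a=29: (29, -18, 38), (29, 18, 38)  [2]
  a=30: none
  a=31: (31, -16, 35), (31, 16, 35)  [2]
  a=32..33: none
  a=34: (34, -26, 35), (34, 26, 35)  [2]
  a=35..36: none
Total reduced forms: 1 + 1 + 2 + 2 + 2 + 2 + 2 + 2 + 2 + 2 + 2 + 2 = 22
h = 22

22


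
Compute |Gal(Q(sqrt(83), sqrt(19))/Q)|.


The 2 square roots of distinct primes are multiplicatively independent over Q,
so [K:Q] = 2^2 and Gal(K/Q) is isomorphic to (Z/2Z)^2.
|Gal| = 2^2 = 4

4


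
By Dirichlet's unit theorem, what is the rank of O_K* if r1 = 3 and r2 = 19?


By Dirichlet's unit theorem:
rank = r1 + r2 - 1
= 3 + 19 - 1
= 21

21


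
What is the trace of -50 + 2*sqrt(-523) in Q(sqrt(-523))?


Tr(a + b*sqrt(d)) = (a + b*sqrt(d)) + (a - b*sqrt(d)) = 2a
= 2 * (-50)
= -100

-100


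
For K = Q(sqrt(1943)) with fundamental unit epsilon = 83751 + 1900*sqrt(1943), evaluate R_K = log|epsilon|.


epsilon = 83751 + 1900*sqrt(1943)
= 167502.0000
R = ln(167502.0000)
= 12.0288

12.0288


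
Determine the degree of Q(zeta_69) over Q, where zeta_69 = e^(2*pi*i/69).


The degree equals Euler's totient phi(69).
69 = 3 * 23
phi(69) = 44

44


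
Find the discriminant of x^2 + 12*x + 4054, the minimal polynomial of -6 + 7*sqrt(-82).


The element -6 + 7*sqrt(-82) has minimal polynomial:
x^2 + 12*x + 4054
Discriminant = (12)^2 - 4*(4054)
= 144 - 16216
= -16072

-16072


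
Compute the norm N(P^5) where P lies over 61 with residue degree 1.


N(P^a) = p^(a*f)
= 61^(5*1)
= 61^5
= 844596301

844596301


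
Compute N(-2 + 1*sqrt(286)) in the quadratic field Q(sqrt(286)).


N(a + b*sqrt(d)) = a^2 - d*b^2
= (-2)^2 - (286)*(1)^2
= 4 - 286
= -282

-282


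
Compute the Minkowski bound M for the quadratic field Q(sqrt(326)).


d = 326, d mod 4 = 2, so disc(K) = 4d = 1304; |disc(K)| = 1304
Real quadratic field, so n = 2, s = r2 = 0, r1 = 2
M = (n!/n^n) * (4/pi)^s * sqrt(|disc(K)|) = (2!/2^2) * (4/pi)^0 * sqrt(1304)
= 0.5 * 1.000000 * 36.110940
= 18.0555

18.0555


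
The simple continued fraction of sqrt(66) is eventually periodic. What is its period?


Run the CF algorithm for sqrt(66).
a_0 = floor(sqrt(66)) = 8; set m_0=0, q_0=1.
Recurrence: m' = q*a - m,  q' = (d - m'^2)/q,  a' = floor((a_0 + m')/q').
  step 1: m=8, q=2, a=8
  step 2: m=8, q=1, a=16
a_2 = 2*a_0 = 16, so the period closes here.
sqrt(66) = [8; 8, 16]
Period length = 2

2


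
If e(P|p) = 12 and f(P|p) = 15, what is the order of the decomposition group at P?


|D_P| = e * f
= 12 * 15
= 180

180


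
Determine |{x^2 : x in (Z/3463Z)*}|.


For prime p, the number of non-zero quadratic residues is (p-1)/2.
= (3463-1)/2
= 1731

1731


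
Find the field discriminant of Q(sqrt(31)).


For K = Q(sqrt(d)) with d squarefree: disc(K) = d if d = 1 mod 4, and disc(K) = 4d if d = 2 or 3 mod 4.
Here d = 31, and d mod 4 = 3.
d = 3 mod 4, not 1 (O_K = Z[sqrt(d)]), so disc(K) = 4d = 4 * (31) = 124

124


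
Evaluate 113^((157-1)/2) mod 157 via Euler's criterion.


p = 157 is prime and the exponent is (p-1)/2 = 78, so by Euler's criterion 113^78 = (113/157) = +1 or -1 mod 157.
Compute by square-and-multiply:
  78 = 64 + 8 + 4 + 2 (binary 1001110)
  Repeated squaring mod 157: 113^1 = 113, 113^2 = 52, 113^4 = 35, 113^8 = 126, 113^16 = 19, 113^32 = 47, 113^64 = 11
  113^78 = 113^64 * 113^8 * 113^4 * 113^2 = 11 * 126 * 35 * 52 mod 157
    11 * 126 = 1386 = 130 mod 157
    130 * 35 = 4550 = 154 mod 157
    154 * 52 = 8008 = 1 mod 157
  113^78 = 1 mod 157
Result 1: 113 is a quadratic residue mod 157.
113^78 mod 157 = 1

1


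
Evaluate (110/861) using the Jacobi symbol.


Compute (110/861) via quadratic reciprocity:
  pull out 2: (2/861) = -1  (since 861 mod 8 = 5)
  reciprocity: (55/861) -> +(861/55)
  reduce: (36/55)
  pull out 2: (2/55) = +1  (since 55 mod 8 = 7)
  pull out 2: (2/55) = +1  (since 55 mod 8 = 7)
  reciprocity: (9/55) -> +(55/9)
  reduce: (1/9)
  (1/9) = 1
Product of signs = -1

-1


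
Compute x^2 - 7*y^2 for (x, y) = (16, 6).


x^2 - d*y^2
= 16^2 - 7*6^2
= 256 - 252
= 4

4


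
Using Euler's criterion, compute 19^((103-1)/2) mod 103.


p = 103 is prime and the exponent is (p-1)/2 = 51, so by Euler's criterion 19^51 = (19/103) = +1 or -1 mod 103.
Compute by square-and-multiply:
  51 = 32 + 16 + 2 + 1 (binary 110011)
  Repeated squaring mod 103: 19^1 = 19, 19^2 = 52, 19^4 = 26, 19^8 = 58, 19^16 = 68, 19^32 = 92
  19^51 = 19^32 * 19^16 * 19^2 * 19^1 = 92 * 68 * 52 * 19 mod 103
    92 * 68 = 6256 = 76 mod 103
    76 * 52 = 3952 = 38 mod 103
    38 * 19 = 722 = 1 mod 103
  19^51 = 1 mod 103
Result 1: 19 is a quadratic residue mod 103.
19^51 mod 103 = 1

1


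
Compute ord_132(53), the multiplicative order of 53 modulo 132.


We want ord_132(53), the smallest k >= 1 with 53^k = 1 mod 132.
n = 132 = 2^2 * 3 * 11, phi(132) = 40; the order divides phi(n).
Divisors of 40: 1, 2, 4, 5, 8, 10, 20, 40
Repeated squaring mod 132: 53^1 = 53, 53^2 = 37, 53^4 = 49, 53^8 = 25, 53^16 = 97, 53^32 = 37
Test divisors in increasing order:
  k=1: 53^1 = 53 mod 132
  k=2: 53^2 = 37 mod 132
  k=4: 53^4 = 49 mod 132
  k=5: 53^5 = 49 * 53 = 89 mod 132
  k=8: 53^8 = 25 mod 132
  k=10: 53^10 = 25 * 37 = 1 mod 132  <- first divisor giving 1
Order = 10

10


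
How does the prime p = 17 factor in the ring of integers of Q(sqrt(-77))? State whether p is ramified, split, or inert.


K = Q(sqrt(-77)). Since d mod 4 = 3, disc(K) = -308.
Check p | disc: -308 mod 17 = 15.
p does not divide disc. Compute Legendre symbol (d/p):
8^((17-1)/2) mod 17 = 1
(d/p) = 1, so p splits: (p) = P*P' with e=1, f=1, g=2.
Therefore p is split.

split


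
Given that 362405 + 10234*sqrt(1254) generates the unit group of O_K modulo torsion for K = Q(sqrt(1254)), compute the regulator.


epsilon = 362405 + 10234*sqrt(1254)
= 724810.0000
R = ln(724810.0000)
= 13.4937

13.4937


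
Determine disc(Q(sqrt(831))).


For K = Q(sqrt(d)) with d squarefree: disc(K) = d if d = 1 mod 4, and disc(K) = 4d if d = 2 or 3 mod 4.
Here d = 831, and d mod 4 = 3.
d = 3 mod 4, not 1 (O_K = Z[sqrt(d)]), so disc(K) = 4d = 4 * (831) = 3324

3324


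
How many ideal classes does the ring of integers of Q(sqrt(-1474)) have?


K = Q(sqrt(-1474)). d mod 4 = 2, so D = disc(K) = 4d = -5896
h(K) equals the number of primitive reduced positive-definite forms (a, b, c) = a*x^2 + b*x*y + c*y^2 with b^2 - 4ac = D,
where reduced means |b| <= a <= c, with b >= 0 whenever |b| = a or a = c, and primitive means gcd(a, b, c) = 1.
Reduced forces 3a^2 <= |D| = 5896, so 1 <= a <= 44; b must have the parity of D, and c = (b^2 - D)/(4a) must be an integer >= a.
Enumerate a = 1..44, b in [-a, a]:
  a=1: (1, 0, 1474)  [1]
  a=2: (2, 0, 737)  [1]
  a=3..4: none
  a=5: (5, -2, 295), (5, 2, 295)  [2]
  a=6..9: none
  a=10: (10, -8, 149), (10, 8, 149)  [2]
  a=11: (11, 0, 134)  [1]
  a=12..21: none
  a=22: (22, 0, 67)  [1]
  a=23..24: none
  a=25: (25, -2, 59), (25, 2, 59)  [2]
  a=26..28: none
  a=29: (29, -22, 55), (29, 22, 55)  [2]
  a=30: none
  a=31: (31, -26, 53), (31, 26, 53)  [2]
  a=32..40: none
  a=41: (41, -34, 43), (41, 34, 43)  [2]
  a=42..44: none
Total reduced forms: 1 + 1 + 2 + 2 + 1 + 1 + 2 + 2 + 2 + 2 = 16
h = 16

16


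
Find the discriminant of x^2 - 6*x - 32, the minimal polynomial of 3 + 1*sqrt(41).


The element 3 + 1*sqrt(41) has minimal polynomial:
x^2 - 6*x - 32
Discriminant = (-6)^2 - 4*(-32)
= 36 + 128
= 164

164


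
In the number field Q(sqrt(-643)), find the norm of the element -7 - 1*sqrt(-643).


N(a + b*sqrt(d)) = a^2 - d*b^2
= (-7)^2 - (-643)*(-1)^2
= 49 + 643
= 692

692


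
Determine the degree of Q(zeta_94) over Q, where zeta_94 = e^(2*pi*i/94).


The degree equals Euler's totient phi(94).
94 = 2 * 47
phi(94) = 46

46


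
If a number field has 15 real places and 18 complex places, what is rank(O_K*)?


By Dirichlet's unit theorem:
rank = r1 + r2 - 1
= 15 + 18 - 1
= 32

32


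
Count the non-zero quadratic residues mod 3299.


For prime p, the number of non-zero quadratic residues is (p-1)/2.
= (3299-1)/2
= 1649

1649


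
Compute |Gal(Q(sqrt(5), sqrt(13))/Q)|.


The 2 square roots of distinct primes are multiplicatively independent over Q,
so [K:Q] = 2^2 and Gal(K/Q) is isomorphic to (Z/2Z)^2.
|Gal| = 2^2 = 4

4


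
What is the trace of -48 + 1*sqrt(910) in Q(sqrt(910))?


Tr(a + b*sqrt(d)) = (a + b*sqrt(d)) + (a - b*sqrt(d)) = 2a
= 2 * (-48)
= -96

-96


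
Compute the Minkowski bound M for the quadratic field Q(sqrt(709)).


d = 709, d mod 4 = 1, so disc(K) = d = 709; |disc(K)| = 709
Real quadratic field, so n = 2, s = r2 = 0, r1 = 2
M = (n!/n^n) * (4/pi)^s * sqrt(|disc(K)|) = (2!/2^2) * (4/pi)^0 * sqrt(709)
= 0.5 * 1.000000 * 26.627054
= 13.3135

13.3135


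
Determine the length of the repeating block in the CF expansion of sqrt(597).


Run the CF algorithm for sqrt(597).
a_0 = floor(sqrt(597)) = 24; set m_0=0, q_0=1.
Recurrence: m' = q*a - m,  q' = (d - m'^2)/q,  a' = floor((a_0 + m')/q').
  step 1: m=24, q=21, a=2
  step 2: m=18, q=13, a=3
  step 3: m=21, q=12, a=3
  step 4: m=15, q=31, a=1
  step 5: m=16, q=11, a=3
  step 6: m=17, q=28, a=1
  step 7: m=11, q=17, a=2
  step 8: m=23, q=4, a=11
  step 9: m=21, q=39, a=1
  step 10: m=18, q=7, a=6
  step 11: m=24, q=3, a=16
  step 12: m=24, q=7, a=6
  step 13: m=18, q=39, a=1
  step 14: m=21, q=4, a=11
  step 15: m=23, q=17, a=2
  step 16: m=11, q=28, a=1
  step 17: m=17, q=11, a=3
  step 18: m=16, q=31, a=1
  step 19: m=15, q=12, a=3
  step 20: m=21, q=13, a=3
  step 21: m=18, q=21, a=2
  step 22: m=24, q=1, a=48
a_22 = 2*a_0 = 48, so the period closes here.
sqrt(597) = [24; 2, 3, 3, 1, 3, 1, 2, 11, 1, 6, 16, 6, 1, 11, 2, 1, 3, 1, 3, 3, 2, 48]
Period length = 22

22


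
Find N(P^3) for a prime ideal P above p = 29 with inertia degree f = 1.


N(P^a) = p^(a*f)
= 29^(3*1)
= 29^3
= 24389

24389


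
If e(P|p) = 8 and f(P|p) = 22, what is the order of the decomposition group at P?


|D_P| = e * f
= 8 * 22
= 176

176


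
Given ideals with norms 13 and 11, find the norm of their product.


N(IJ) = N(I) * N(J)
= 13 * 11
= 143

143


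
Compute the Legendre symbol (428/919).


p = 919 is prime, so compute (428/919) with the reciprocity algorithm (Jacobi-symbol steps: pull out 2s via (2/n), flip via reciprocity, reduce):
  pull out 2: (2/919) = +1  (since 919 mod 8 = 7)
  pull out 2: (2/919) = +1  (since 919 mod 8 = 7)
  reciprocity: (107/919) -> -(919/107)
  reduce: (63/107)
  reciprocity: (63/107) -> -(107/63)
  reduce: (44/63)
  pull out 2: (2/63) = +1  (since 63 mod 8 = 7)
  pull out 2: (2/63) = +1  (since 63 mod 8 = 7)
  reciprocity: (11/63) -> -(63/11)
  reduce: (8/11)
  pull out 2: (2/11) = -1  (since 11 mod 8 = 3)
  pull out 2: (2/11) = -1  (since 11 mod 8 = 3)
  pull out 2: (2/11) = -1  (since 11 mod 8 = 3)
  (1/11) = 1
Product of signs = 1
(428/919) = 1

1


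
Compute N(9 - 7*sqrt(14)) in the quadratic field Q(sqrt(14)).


N(a + b*sqrt(d)) = a^2 - d*b^2
= (9)^2 - (14)*(-7)^2
= 81 - 686
= -605

-605


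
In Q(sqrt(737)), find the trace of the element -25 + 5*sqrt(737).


Tr(a + b*sqrt(d)) = (a + b*sqrt(d)) + (a - b*sqrt(d)) = 2a
= 2 * (-25)
= -50

-50


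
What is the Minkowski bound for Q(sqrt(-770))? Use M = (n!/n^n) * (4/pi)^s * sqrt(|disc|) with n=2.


d = -770, d mod 4 = 2, so disc(K) = 4d = -3080; |disc(K)| = 3080
Imaginary quadratic field, so n = 2, s = r2 = 1, r1 = 0
M = (n!/n^n) * (4/pi)^s * sqrt(|disc(K)|) = (2!/2^2) * (4/pi)^1 * sqrt(3080)
= 0.5 * 1.273240 * 55.497748
= 35.3310

35.3310


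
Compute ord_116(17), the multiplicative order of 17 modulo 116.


We want ord_116(17), the smallest k >= 1 with 17^k = 1 mod 116.
n = 116 = 2^2 * 29, phi(116) = 56; the order divides phi(n).
Divisors of 56: 1, 2, 4, 7, 8, 14, 28, 56
Repeated squaring mod 116: 17^1 = 17, 17^2 = 57, 17^4 = 1, 17^8 = 1, 17^16 = 1, 17^32 = 1
Test divisors in increasing order:
  k=1: 17^1 = 17 mod 116
  k=2: 17^2 = 57 mod 116
  k=4: 17^4 = 1 mod 116  <- first divisor giving 1
Order = 4

4


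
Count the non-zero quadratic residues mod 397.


For prime p, the number of non-zero quadratic residues is (p-1)/2.
= (397-1)/2
= 198

198


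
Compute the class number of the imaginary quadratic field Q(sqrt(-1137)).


K = Q(sqrt(-1137)). d mod 4 = 3, so D = disc(K) = 4d = -4548
h(K) equals the number of primitive reduced positive-definite forms (a, b, c) = a*x^2 + b*x*y + c*y^2 with b^2 - 4ac = D,
where reduced means |b| <= a <= c, with b >= 0 whenever |b| = a or a = c, and primitive means gcd(a, b, c) = 1.
Reduced forces 3a^2 <= |D| = 4548, so 1 <= a <= 38; b must have the parity of D, and c = (b^2 - D)/(4a) must be an integer >= a.
Enumerate a = 1..38, b in [-a, a]:
  a=1: (1, 0, 1137)  [1]
  a=2: (2, 2, 569)  [1]
  a=3: (3, 0, 379)  [1]
  a=4..5: none
  a=6: (6, 6, 191)  [1]
  a=7: (7, -4, 163), (7, 4, 163)  [2]
  a=8..13: none
  a=14: (14, -10, 83), (14, 10, 83)  [2]
  a=15..16: none
  a=17: (17, -12, 69), (17, 12, 69)  [2]
  a=18..20: none
  a=21: (21, -18, 58), (21, 18, 58)  [2]
  a=22: none
  a=23: (23, -12, 51), (23, 12, 51)  [2]
  a=24..28: none
  a=29: (29, -18, 42), (29, 18, 42)  [2]
  a=30: none
  a=31: (31, -28, 43), (31, 28, 43)  [2]
  a=32..33: none
  a=34: (34, -22, 37), (34, 22, 37)  [2]
  a=35..38: none
Total reduced forms: 1 + 1 + 1 + 1 + 2 + 2 + 2 + 2 + 2 + 2 + 2 + 2 = 20
h = 20

20


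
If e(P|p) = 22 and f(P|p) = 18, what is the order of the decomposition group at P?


|D_P| = e * f
= 22 * 18
= 396

396


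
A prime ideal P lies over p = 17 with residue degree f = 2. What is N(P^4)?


N(P^a) = p^(a*f)
= 17^(4*2)
= 17^8
= 6975757441

6975757441


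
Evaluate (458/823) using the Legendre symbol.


p = 823 is prime, so compute (458/823) with the reciprocity algorithm (Jacobi-symbol steps: pull out 2s via (2/n), flip via reciprocity, reduce):
  pull out 2: (2/823) = +1  (since 823 mod 8 = 7)
  reciprocity: (229/823) -> +(823/229)
  reduce: (136/229)
  pull out 2: (2/229) = -1  (since 229 mod 8 = 5)
  pull out 2: (2/229) = -1  (since 229 mod 8 = 5)
  pull out 2: (2/229) = -1  (since 229 mod 8 = 5)
  reciprocity: (17/229) -> +(229/17)
  reduce: (8/17)
  pull out 2: (2/17) = +1  (since 17 mod 8 = 1)
  pull out 2: (2/17) = +1  (since 17 mod 8 = 1)
  pull out 2: (2/17) = +1  (since 17 mod 8 = 1)
  (1/17) = 1
Product of signs = -1
(458/823) = -1

-1


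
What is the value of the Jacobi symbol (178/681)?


Compute (178/681) via quadratic reciprocity:
  pull out 2: (2/681) = +1  (since 681 mod 8 = 1)
  reciprocity: (89/681) -> +(681/89)
  reduce: (58/89)
  pull out 2: (2/89) = +1  (since 89 mod 8 = 1)
  reciprocity: (29/89) -> +(89/29)
  reduce: (2/29)
  pull out 2: (2/29) = -1  (since 29 mod 8 = 5)
  (1/29) = 1
Product of signs = -1

-1


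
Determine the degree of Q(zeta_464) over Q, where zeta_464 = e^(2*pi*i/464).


The degree equals Euler's totient phi(464).
464 = 2^4 * 29
phi(464) = 224

224


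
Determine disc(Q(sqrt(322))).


For K = Q(sqrt(d)) with d squarefree: disc(K) = d if d = 1 mod 4, and disc(K) = 4d if d = 2 or 3 mod 4.
Here d = 322, and d mod 4 = 2.
d = 2 mod 4, not 1 (O_K = Z[sqrt(d)]), so disc(K) = 4d = 4 * (322) = 1288

1288


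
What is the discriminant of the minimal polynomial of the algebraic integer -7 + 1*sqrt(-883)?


The element -7 + 1*sqrt(-883) has minimal polynomial:
x^2 + 14*x + 932
Discriminant = (14)^2 - 4*(932)
= 196 - 3728
= -3532

-3532


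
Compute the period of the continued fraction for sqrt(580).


Run the CF algorithm for sqrt(580).
a_0 = floor(sqrt(580)) = 24; set m_0=0, q_0=1.
Recurrence: m' = q*a - m,  q' = (d - m'^2)/q,  a' = floor((a_0 + m')/q').
  step 1: m=24, q=4, a=12
  step 2: m=24, q=1, a=48
a_2 = 2*a_0 = 48, so the period closes here.
sqrt(580) = [24; 12, 48]
Period length = 2

2


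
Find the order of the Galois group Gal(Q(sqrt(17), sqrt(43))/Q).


The 2 square roots of distinct primes are multiplicatively independent over Q,
so [K:Q] = 2^2 and Gal(K/Q) is isomorphic to (Z/2Z)^2.
|Gal| = 2^2 = 4

4


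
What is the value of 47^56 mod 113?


p = 113 is prime and the exponent is (p-1)/2 = 56, so by Euler's criterion 47^56 = (47/113) = +1 or -1 mod 113.
Compute by square-and-multiply:
  56 = 32 + 16 + 8 (binary 111000)
  Repeated squaring mod 113: 47^1 = 47, 47^2 = 62, 47^4 = 2, 47^8 = 4, 47^16 = 16, 47^32 = 30
  47^56 = 47^32 * 47^16 * 47^8 = 30 * 16 * 4 mod 113
    30 * 16 = 480 = 28 mod 113
    28 * 4 = 112 = 112 mod 113
  47^56 = 112 mod 113
Result 112 = p - 1 = -1 mod 113: 47 is a quadratic non-residue mod 113. As a residue in [0, p-1] the value is 112.
47^56 mod 113 = 112

112


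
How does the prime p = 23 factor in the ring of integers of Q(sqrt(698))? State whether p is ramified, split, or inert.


K = Q(sqrt(698)). Since d mod 4 = 2, disc(K) = 2792.
Check p | disc: 2792 mod 23 = 9.
p does not divide disc. Compute Legendre symbol (d/p):
8^((23-1)/2) mod 23 = 1
(d/p) = 1, so p splits: (p) = P*P' with e=1, f=1, g=2.
Therefore p is split.

split


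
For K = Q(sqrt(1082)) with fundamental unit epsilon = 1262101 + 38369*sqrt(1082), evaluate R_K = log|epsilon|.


epsilon = 1262101 + 38369*sqrt(1082)
= 2.5242e+06
R = ln(2.5242e+06)
= 14.7414

14.7414


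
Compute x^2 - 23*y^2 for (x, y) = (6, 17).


x^2 - d*y^2
= 6^2 - 23*17^2
= 36 - 6647
= -6611

-6611


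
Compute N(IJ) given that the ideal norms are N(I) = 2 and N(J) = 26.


N(IJ) = N(I) * N(J)
= 2 * 26
= 52

52


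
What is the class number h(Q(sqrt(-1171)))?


K = Q(sqrt(-1171)). d mod 4 = 1, so D = disc(K) = d = -1171
h(K) equals the number of primitive reduced positive-definite forms (a, b, c) = a*x^2 + b*x*y + c*y^2 with b^2 - 4ac = D,
where reduced means |b| <= a <= c, with b >= 0 whenever |b| = a or a = c, and primitive means gcd(a, b, c) = 1.
Reduced forces 3a^2 <= |D| = 1171, so 1 <= a <= 19; b must have the parity of D, and c = (b^2 - D)/(4a) must be an integer >= a.
Enumerate a = 1..19, b in [-a, a]:
  a=1: (1, 1, 293)  [1]
  a=2..4: none
  a=5: (5, -3, 59), (5, 3, 59)  [2]
  a=6..12: none
  a=13: (13, -5, 23), (13, 5, 23)  [2]
  a=14..16: none
  a=17: (17, -11, 19), (17, 11, 19)  [2]
  a=18..19: none
Total reduced forms: 1 + 2 + 2 + 2 = 7
h = 7

7


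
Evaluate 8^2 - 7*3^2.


x^2 - d*y^2
= 8^2 - 7*3^2
= 64 - 63
= 1

1


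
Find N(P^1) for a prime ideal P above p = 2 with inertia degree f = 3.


N(P^a) = p^(a*f)
= 2^(1*3)
= 2^3
= 8

8


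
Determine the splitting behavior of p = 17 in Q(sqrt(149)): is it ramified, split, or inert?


K = Q(sqrt(149)). Since d mod 4 = 1, disc(K) = 149.
Check p | disc: 149 mod 17 = 13.
p does not divide disc. Compute Legendre symbol (d/p):
13^((17-1)/2) mod 17 = 1
(d/p) = 1, so p splits: (p) = P*P' with e=1, f=1, g=2.
Therefore p is split.

split


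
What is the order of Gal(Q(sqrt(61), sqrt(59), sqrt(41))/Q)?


The 3 square roots of distinct primes are multiplicatively independent over Q,
so [K:Q] = 2^3 and Gal(K/Q) is isomorphic to (Z/2Z)^3.
|Gal| = 2^3 = 8

8


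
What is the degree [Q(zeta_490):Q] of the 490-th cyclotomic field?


The degree equals Euler's totient phi(490).
490 = 2 * 5 * 7^2
phi(490) = 168

168


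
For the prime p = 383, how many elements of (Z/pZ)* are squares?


For prime p, the number of non-zero quadratic residues is (p-1)/2.
= (383-1)/2
= 191

191


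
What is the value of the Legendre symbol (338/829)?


p = 829 is prime, so compute (338/829) with the reciprocity algorithm (Jacobi-symbol steps: pull out 2s via (2/n), flip via reciprocity, reduce):
  pull out 2: (2/829) = -1  (since 829 mod 8 = 5)
  reciprocity: (169/829) -> +(829/169)
  reduce: (153/169)
  reciprocity: (153/169) -> +(169/153)
  reduce: (16/153)
  pull out 2: (2/153) = +1  (since 153 mod 8 = 1)
  pull out 2: (2/153) = +1  (since 153 mod 8 = 1)
  pull out 2: (2/153) = +1  (since 153 mod 8 = 1)
  pull out 2: (2/153) = +1  (since 153 mod 8 = 1)
  (1/153) = 1
Product of signs = -1
(338/829) = -1

-1


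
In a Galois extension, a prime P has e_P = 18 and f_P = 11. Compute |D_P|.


|D_P| = e * f
= 18 * 11
= 198

198


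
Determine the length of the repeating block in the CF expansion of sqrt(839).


Run the CF algorithm for sqrt(839).
a_0 = floor(sqrt(839)) = 28; set m_0=0, q_0=1.
Recurrence: m' = q*a - m,  q' = (d - m'^2)/q,  a' = floor((a_0 + m')/q').
  step 1: m=28, q=55, a=1
  step 2: m=27, q=2, a=27
  step 3: m=27, q=55, a=1
  step 4: m=28, q=1, a=56
a_4 = 2*a_0 = 56, so the period closes here.
sqrt(839) = [28; 1, 27, 1, 56]
Period length = 4

4


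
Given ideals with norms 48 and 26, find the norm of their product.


N(IJ) = N(I) * N(J)
= 48 * 26
= 1248

1248


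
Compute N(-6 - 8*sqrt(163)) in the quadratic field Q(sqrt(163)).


N(a + b*sqrt(d)) = a^2 - d*b^2
= (-6)^2 - (163)*(-8)^2
= 36 - 10432
= -10396

-10396


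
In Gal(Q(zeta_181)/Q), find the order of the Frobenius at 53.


The Frobenius at p in Gal(Q(zeta_n)/Q) = (Z/nZ)* is the class of p, so its order is ord_181(53), the smallest k >= 1 with 53^k = 1 mod 181.
n = 181 = 181, phi(181) = 180; the order divides phi(n).
Divisors of 180: 1, 2, 3, 4, 5, 6, 9, 10, 12, 15, 18, 20, 30, 36, 45, 60, 90, 180
Repeated squaring mod 181: 53^1 = 53, 53^2 = 94, 53^4 = 148, 53^8 = 3, 53^16 = 9, 53^32 = 81, 53^64 = 45, 53^128 = 34
Test divisors in increasing order:
  k=1: 53^1 = 53 mod 181
  k=2: 53^2 = 94 mod 181
  k=3: 53^3 = 94 * 53 = 95 mod 181
  k=4: 53^4 = 148 mod 181
  k=5: 53^5 = 148 * 53 = 61 mod 181
  k=6: 53^6 = 148 * 94 = 156 mod 181
  k=9: 53^9 = 3 * 53 = 159 mod 181
  k=10: 53^10 = 3 * 94 = 101 mod 181
  k=12: 53^12 = 3 * 148 = 82 mod 181
  k=15: 53^15 = 3 * 148 * 94 * 53 = 7 mod 181
  k=18: 53^18 = 9 * 94 = 122 mod 181
  k=20: 53^20 = 9 * 148 = 65 mod 181
  k=30: 53^30 = 9 * 3 * 148 * 94 = 49 mod 181
  k=36: 53^36 = 81 * 148 = 42 mod 181
  k=45: 53^45 = 81 * 3 * 148 * 53 = 162 mod 181
  k=60: 53^60 = 81 * 9 * 3 * 148 = 48 mod 181
  k=90: 53^90 = 45 * 9 * 3 * 94 = 180 mod 181
  k=180: 53^180 = 34 * 81 * 9 * 148 = 1 mod 181  <- first divisor giving 1
Order = 180

180


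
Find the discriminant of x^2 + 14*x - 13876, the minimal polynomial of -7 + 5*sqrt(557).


The element -7 + 5*sqrt(557) has minimal polynomial:
x^2 + 14*x - 13876
Discriminant = (14)^2 - 4*(-13876)
= 196 + 55504
= 55700

55700


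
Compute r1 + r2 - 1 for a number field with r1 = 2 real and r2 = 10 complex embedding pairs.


By Dirichlet's unit theorem:
rank = r1 + r2 - 1
= 2 + 10 - 1
= 11

11


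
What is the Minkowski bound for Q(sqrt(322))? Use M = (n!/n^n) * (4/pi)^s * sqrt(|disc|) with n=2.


d = 322, d mod 4 = 2, so disc(K) = 4d = 1288; |disc(K)| = 1288
Real quadratic field, so n = 2, s = r2 = 0, r1 = 2
M = (n!/n^n) * (4/pi)^s * sqrt(|disc(K)|) = (2!/2^2) * (4/pi)^0 * sqrt(1288)
= 0.5 * 1.000000 * 35.888717
= 17.9444

17.9444


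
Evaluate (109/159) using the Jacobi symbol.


Compute (109/159) via quadratic reciprocity:
  reciprocity: (109/159) -> +(159/109)
  reduce: (50/109)
  pull out 2: (2/109) = -1  (since 109 mod 8 = 5)
  reciprocity: (25/109) -> +(109/25)
  reduce: (9/25)
  reciprocity: (9/25) -> +(25/9)
  reduce: (7/9)
  reciprocity: (7/9) -> +(9/7)
  reduce: (2/7)
  pull out 2: (2/7) = +1  (since 7 mod 8 = 7)
  (1/7) = 1
Product of signs = -1

-1


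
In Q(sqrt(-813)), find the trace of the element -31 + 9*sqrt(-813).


Tr(a + b*sqrt(d)) = (a + b*sqrt(d)) + (a - b*sqrt(d)) = 2a
= 2 * (-31)
= -62

-62


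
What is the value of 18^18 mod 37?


p = 37 is prime and the exponent is (p-1)/2 = 18, so by Euler's criterion 18^18 = (18/37) = +1 or -1 mod 37.
Compute by square-and-multiply:
  18 = 16 + 2 (binary 10010)
  Repeated squaring mod 37: 18^1 = 18, 18^2 = 28, 18^4 = 7, 18^8 = 12, 18^16 = 33
  18^18 = 18^16 * 18^2 = 33 * 28 mod 37
    33 * 28 = 924 = 36 mod 37
  18^18 = 36 mod 37
Result 36 = p - 1 = -1 mod 37: 18 is a quadratic non-residue mod 37. As a residue in [0, p-1] the value is 36.
18^18 mod 37 = 36

36


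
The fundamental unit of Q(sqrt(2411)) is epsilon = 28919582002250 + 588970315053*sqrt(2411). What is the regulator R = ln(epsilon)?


epsilon = 28919582002250 + 588970315053*sqrt(2411)
= 5.7839e+13
R = ln(5.7839e+13)
= 31.6887

31.6887


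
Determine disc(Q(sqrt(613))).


For K = Q(sqrt(d)) with d squarefree: disc(K) = d if d = 1 mod 4, and disc(K) = 4d if d = 2 or 3 mod 4.
Here d = 613, and d mod 4 = 1.
d = 1 mod 4 (O_K = Z[(1+sqrt(d))/2]), so disc(K) = d = 613

613


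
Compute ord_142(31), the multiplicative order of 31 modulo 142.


We want ord_142(31), the smallest k >= 1 with 31^k = 1 mod 142.
n = 142 = 2 * 71, phi(142) = 70; the order divides phi(n).
Divisors of 70: 1, 2, 5, 7, 10, 14, 35, 70
Repeated squaring mod 142: 31^1 = 31, 31^2 = 109, 31^4 = 95, 31^8 = 79, 31^16 = 135, 31^32 = 49, 31^64 = 129
Test divisors in increasing order:
  k=1: 31^1 = 31 mod 142
  k=2: 31^2 = 109 mod 142
  k=5: 31^5 = 95 * 31 = 105 mod 142
  k=7: 31^7 = 95 * 109 * 31 = 85 mod 142
  k=10: 31^10 = 79 * 109 = 91 mod 142
  k=14: 31^14 = 79 * 95 * 109 = 125 mod 142
  k=35: 31^35 = 49 * 109 * 31 = 141 mod 142
  k=70: 31^70 = 129 * 95 * 109 = 1 mod 142  <- first divisor giving 1
Order = 70

70


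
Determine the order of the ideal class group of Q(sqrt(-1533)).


K = Q(sqrt(-1533)). d mod 4 = 3, so D = disc(K) = 4d = -6132
h(K) equals the number of primitive reduced positive-definite forms (a, b, c) = a*x^2 + b*x*y + c*y^2 with b^2 - 4ac = D,
where reduced means |b| <= a <= c, with b >= 0 whenever |b| = a or a = c, and primitive means gcd(a, b, c) = 1.
Reduced forces 3a^2 <= |D| = 6132, so 1 <= a <= 45; b must have the parity of D, and c = (b^2 - D)/(4a) must be an integer >= a.
Enumerate a = 1..45, b in [-a, a]:
  a=1: (1, 0, 1533)  [1]
  a=2: (2, 2, 767)  [1]
  a=3: (3, 0, 511)  [1]
  a=4..5: none
  a=6: (6, 6, 257)  [1]
  a=7: (7, 0, 219)  [1]
  a=8..12: none
  a=13: (13, -2, 118), (13, 2, 118)  [2]
  a=14: (14, 14, 113)  [1]
  a=15..18: none
  a=19: (19, -10, 82), (19, 10, 82)  [2]
  a=20: none
  a=21: (21, 0, 73)  [1]
  a=22: none
  a=23: (23, -20, 71), (23, 20, 71)  [2]
  a=24..25: none
  a=26: (26, -2, 59), (26, 2, 59)  [2]
  a=27..28: none
  a=29: (29, -4, 53), (29, 4, 53)  [2]
  a=30..36: none
  a=37: (37, -26, 46), (37, 26, 46)  [2]
  a=38: (38, -10, 41), (38, 10, 41)  [2]
  a=39: (39, -24, 43), (39, 24, 43)  [2]
  a=40..41: none
  a=42: (42, 42, 47)  [1]
  a=43..45: none
Total reduced forms: 1 + 1 + 1 + 1 + 1 + 2 + 1 + 2 + 1 + 2 + 2 + 2 + 2 + 2 + 2 + 1 = 24
h = 24

24


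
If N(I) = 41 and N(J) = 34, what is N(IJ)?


N(IJ) = N(I) * N(J)
= 41 * 34
= 1394

1394


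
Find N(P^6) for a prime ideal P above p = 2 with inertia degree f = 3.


N(P^a) = p^(a*f)
= 2^(6*3)
= 2^18
= 262144

262144


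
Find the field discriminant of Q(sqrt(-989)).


For K = Q(sqrt(d)) with d squarefree: disc(K) = d if d = 1 mod 4, and disc(K) = 4d if d = 2 or 3 mod 4.
Here d = -989, and d mod 4 = 3.
d = 3 mod 4, not 1 (O_K = Z[sqrt(d)]), so disc(K) = 4d = 4 * (-989) = -3956

-3956


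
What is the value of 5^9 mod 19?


p = 19 is prime and the exponent is (p-1)/2 = 9, so by Euler's criterion 5^9 = (5/19) = +1 or -1 mod 19.
Compute by square-and-multiply:
  9 = 8 + 1 (binary 1001)
  Repeated squaring mod 19: 5^1 = 5, 5^2 = 6, 5^4 = 17, 5^8 = 4
  5^9 = 5^8 * 5^1 = 4 * 5 mod 19
    4 * 5 = 20 = 1 mod 19
  5^9 = 1 mod 19
Result 1: 5 is a quadratic residue mod 19.
5^9 mod 19 = 1

1


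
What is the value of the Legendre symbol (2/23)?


p = 23 is prime, so compute (2/23) with the reciprocity algorithm (Jacobi-symbol steps: pull out 2s via (2/n), flip via reciprocity, reduce):
  pull out 2: (2/23) = +1  (since 23 mod 8 = 7)
  (1/23) = 1
Product of signs = 1
(2/23) = 1

1


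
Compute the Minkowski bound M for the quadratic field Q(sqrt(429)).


d = 429, d mod 4 = 1, so disc(K) = d = 429; |disc(K)| = 429
Real quadratic field, so n = 2, s = r2 = 0, r1 = 2
M = (n!/n^n) * (4/pi)^s * sqrt(|disc(K)|) = (2!/2^2) * (4/pi)^0 * sqrt(429)
= 0.5 * 1.000000 * 20.712315
= 10.3562

10.3562


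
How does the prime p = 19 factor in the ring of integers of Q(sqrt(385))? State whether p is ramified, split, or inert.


K = Q(sqrt(385)). Since d mod 4 = 1, disc(K) = 385.
Check p | disc: 385 mod 19 = 5.
p does not divide disc. Compute Legendre symbol (d/p):
5^((19-1)/2) mod 19 = 1
(d/p) = 1, so p splits: (p) = P*P' with e=1, f=1, g=2.
Therefore p is split.

split


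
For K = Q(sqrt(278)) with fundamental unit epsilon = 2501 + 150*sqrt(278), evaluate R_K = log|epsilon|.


epsilon = 2501 + 150*sqrt(278)
= 5001.9998
R = ln(5001.9998)
= 8.5176

8.5176


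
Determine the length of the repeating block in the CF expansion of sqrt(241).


Run the CF algorithm for sqrt(241).
a_0 = floor(sqrt(241)) = 15; set m_0=0, q_0=1.
Recurrence: m' = q*a - m,  q' = (d - m'^2)/q,  a' = floor((a_0 + m')/q').
  step 1: m=15, q=16, a=1
  step 2: m=1, q=15, a=1
  step 3: m=14, q=3, a=9
  step 4: m=13, q=24, a=1
  step 5: m=11, q=5, a=5
  step 6: m=14, q=9, a=3
  step 7: m=13, q=8, a=3
  step 8: m=11, q=15, a=1
  step 9: m=4, q=15, a=1
  step 10: m=11, q=8, a=3
  step 11: m=13, q=9, a=3
  step 12: m=14, q=5, a=5
  step 13: m=11, q=24, a=1
  step 14: m=13, q=3, a=9
  step 15: m=14, q=15, a=1
  step 16: m=1, q=16, a=1
  step 17: m=15, q=1, a=30
a_17 = 2*a_0 = 30, so the period closes here.
sqrt(241) = [15; 1, 1, 9, 1, 5, 3, 3, 1, 1, 3, 3, 5, 1, 9, 1, 1, 30]
Period length = 17

17


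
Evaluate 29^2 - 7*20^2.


x^2 - d*y^2
= 29^2 - 7*20^2
= 841 - 2800
= -1959

-1959


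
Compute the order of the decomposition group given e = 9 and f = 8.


|D_P| = e * f
= 9 * 8
= 72

72


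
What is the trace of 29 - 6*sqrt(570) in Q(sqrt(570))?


Tr(a + b*sqrt(d)) = (a + b*sqrt(d)) + (a - b*sqrt(d)) = 2a
= 2 * (29)
= 58

58


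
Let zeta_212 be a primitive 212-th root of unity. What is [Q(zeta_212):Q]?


The degree equals Euler's totient phi(212).
212 = 2^2 * 53
phi(212) = 104

104


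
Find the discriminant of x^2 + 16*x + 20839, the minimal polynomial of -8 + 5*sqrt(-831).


The element -8 + 5*sqrt(-831) has minimal polynomial:
x^2 + 16*x + 20839
Discriminant = (16)^2 - 4*(20839)
= 256 - 83356
= -83100

-83100


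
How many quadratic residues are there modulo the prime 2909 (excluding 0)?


For prime p, the number of non-zero quadratic residues is (p-1)/2.
= (2909-1)/2
= 1454

1454


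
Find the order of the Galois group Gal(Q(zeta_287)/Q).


|Gal(Q(zeta_287)/Q)| = phi(287)
= 240

240


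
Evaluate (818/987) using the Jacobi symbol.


Compute (818/987) via quadratic reciprocity:
  pull out 2: (2/987) = -1  (since 987 mod 8 = 3)
  reciprocity: (409/987) -> +(987/409)
  reduce: (169/409)
  reciprocity: (169/409) -> +(409/169)
  reduce: (71/169)
  reciprocity: (71/169) -> +(169/71)
  reduce: (27/71)
  reciprocity: (27/71) -> -(71/27)
  reduce: (17/27)
  reciprocity: (17/27) -> +(27/17)
  reduce: (10/17)
  pull out 2: (2/17) = +1  (since 17 mod 8 = 1)
  reciprocity: (5/17) -> +(17/5)
  reduce: (2/5)
  pull out 2: (2/5) = -1  (since 5 mod 8 = 5)
  (1/5) = 1
Product of signs = -1

-1


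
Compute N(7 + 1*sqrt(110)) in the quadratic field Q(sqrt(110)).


N(a + b*sqrt(d)) = a^2 - d*b^2
= (7)^2 - (110)*(1)^2
= 49 - 110
= -61

-61


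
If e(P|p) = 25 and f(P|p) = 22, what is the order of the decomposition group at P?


|D_P| = e * f
= 25 * 22
= 550

550


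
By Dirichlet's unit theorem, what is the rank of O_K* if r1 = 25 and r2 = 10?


By Dirichlet's unit theorem:
rank = r1 + r2 - 1
= 25 + 10 - 1
= 34

34


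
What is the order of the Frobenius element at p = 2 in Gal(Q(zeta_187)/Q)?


The Frobenius at p in Gal(Q(zeta_n)/Q) = (Z/nZ)* is the class of p, so its order is ord_187(2), the smallest k >= 1 with 2^k = 1 mod 187.
n = 187 = 11 * 17, phi(187) = 160; the order divides phi(n).
Divisors of 160: 1, 2, 4, 5, 8, 10, 16, 20, 32, 40, 80, 160
Repeated squaring mod 187: 2^1 = 2, 2^2 = 4, 2^4 = 16, 2^8 = 69, 2^16 = 86, 2^32 = 103, 2^64 = 137, 2^128 = 69
Test divisors in increasing order:
  k=1: 2^1 = 2 mod 187
  k=2: 2^2 = 4 mod 187
  k=4: 2^4 = 16 mod 187
  k=5: 2^5 = 16 * 2 = 32 mod 187
  k=8: 2^8 = 69 mod 187
  k=10: 2^10 = 69 * 4 = 89 mod 187
  k=16: 2^16 = 86 mod 187
  k=20: 2^20 = 86 * 16 = 67 mod 187
  k=32: 2^32 = 103 mod 187
  k=40: 2^40 = 103 * 69 = 1 mod 187  <- first divisor giving 1
Order = 40

40


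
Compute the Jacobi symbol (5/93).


Compute (5/93) via quadratic reciprocity:
  reciprocity: (5/93) -> +(93/5)
  reduce: (3/5)
  reciprocity: (3/5) -> +(5/3)
  reduce: (2/3)
  pull out 2: (2/3) = -1  (since 3 mod 8 = 3)
  (1/3) = 1
Product of signs = -1

-1


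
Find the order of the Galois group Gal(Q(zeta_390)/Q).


|Gal(Q(zeta_390)/Q)| = phi(390)
= 96

96


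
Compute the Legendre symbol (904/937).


p = 937 is prime, so compute (904/937) with the reciprocity algorithm (Jacobi-symbol steps: pull out 2s via (2/n), flip via reciprocity, reduce):
  pull out 2: (2/937) = +1  (since 937 mod 8 = 1)
  pull out 2: (2/937) = +1  (since 937 mod 8 = 1)
  pull out 2: (2/937) = +1  (since 937 mod 8 = 1)
  reciprocity: (113/937) -> +(937/113)
  reduce: (33/113)
  reciprocity: (33/113) -> +(113/33)
  reduce: (14/33)
  pull out 2: (2/33) = +1  (since 33 mod 8 = 1)
  reciprocity: (7/33) -> +(33/7)
  reduce: (5/7)
  reciprocity: (5/7) -> +(7/5)
  reduce: (2/5)
  pull out 2: (2/5) = -1  (since 5 mod 8 = 5)
  (1/5) = 1
Product of signs = -1
(904/937) = -1

-1


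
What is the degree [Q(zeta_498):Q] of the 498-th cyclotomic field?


The degree equals Euler's totient phi(498).
498 = 2 * 3 * 83
phi(498) = 164

164


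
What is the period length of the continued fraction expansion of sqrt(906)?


Run the CF algorithm for sqrt(906).
a_0 = floor(sqrt(906)) = 30; set m_0=0, q_0=1.
Recurrence: m' = q*a - m,  q' = (d - m'^2)/q,  a' = floor((a_0 + m')/q').
  step 1: m=30, q=6, a=10
  step 2: m=30, q=1, a=60
a_2 = 2*a_0 = 60, so the period closes here.
sqrt(906) = [30; 10, 60]
Period length = 2

2


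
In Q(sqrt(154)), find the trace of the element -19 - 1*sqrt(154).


Tr(a + b*sqrt(d)) = (a + b*sqrt(d)) + (a - b*sqrt(d)) = 2a
= 2 * (-19)
= -38

-38


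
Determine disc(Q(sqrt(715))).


For K = Q(sqrt(d)) with d squarefree: disc(K) = d if d = 1 mod 4, and disc(K) = 4d if d = 2 or 3 mod 4.
Here d = 715, and d mod 4 = 3.
d = 3 mod 4, not 1 (O_K = Z[sqrt(d)]), so disc(K) = 4d = 4 * (715) = 2860

2860


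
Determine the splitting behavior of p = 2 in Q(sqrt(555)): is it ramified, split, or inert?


K = Q(sqrt(555)). Since d mod 4 = 3, disc(K) = 2220.
Check p | disc: 2220 mod 2 = 0.
p divides disc, so p ramifies: (p) = P^2 with e=2, f=1, g=1.
Therefore p is ramified.

ramified


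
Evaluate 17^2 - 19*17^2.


x^2 - d*y^2
= 17^2 - 19*17^2
= 289 - 5491
= -5202

-5202


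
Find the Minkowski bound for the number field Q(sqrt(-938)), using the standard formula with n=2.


d = -938, d mod 4 = 2, so disc(K) = 4d = -3752; |disc(K)| = 3752
Imaginary quadratic field, so n = 2, s = r2 = 1, r1 = 0
M = (n!/n^n) * (4/pi)^s * sqrt(|disc(K)|) = (2!/2^2) * (4/pi)^1 * sqrt(3752)
= 0.5 * 1.273240 * 61.253571
= 38.9952

38.9952


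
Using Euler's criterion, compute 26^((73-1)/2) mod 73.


p = 73 is prime and the exponent is (p-1)/2 = 36, so by Euler's criterion 26^36 = (26/73) = +1 or -1 mod 73.
Compute by square-and-multiply:
  36 = 32 + 4 (binary 100100)
  Repeated squaring mod 73: 26^1 = 26, 26^2 = 19, 26^4 = 69, 26^8 = 16, 26^16 = 37, 26^32 = 55
  26^36 = 26^32 * 26^4 = 55 * 69 mod 73
    55 * 69 = 3795 = 72 mod 73
  26^36 = 72 mod 73
Result 72 = p - 1 = -1 mod 73: 26 is a quadratic non-residue mod 73. As a residue in [0, p-1] the value is 72.
26^36 mod 73 = 72

72


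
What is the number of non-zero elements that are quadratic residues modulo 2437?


For prime p, the number of non-zero quadratic residues is (p-1)/2.
= (2437-1)/2
= 1218

1218


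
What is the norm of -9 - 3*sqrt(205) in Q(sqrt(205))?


N(a + b*sqrt(d)) = a^2 - d*b^2
= (-9)^2 - (205)*(-3)^2
= 81 - 1845
= -1764

-1764


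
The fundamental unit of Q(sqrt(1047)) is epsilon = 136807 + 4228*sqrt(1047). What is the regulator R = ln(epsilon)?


epsilon = 136807 + 4228*sqrt(1047)
= 273614.0000
R = ln(273614.0000)
= 12.5195

12.5195


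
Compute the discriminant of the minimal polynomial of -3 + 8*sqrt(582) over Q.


The element -3 + 8*sqrt(582) has minimal polynomial:
x^2 + 6*x - 37239
Discriminant = (6)^2 - 4*(-37239)
= 36 + 148956
= 148992

148992


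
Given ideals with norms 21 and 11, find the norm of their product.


N(IJ) = N(I) * N(J)
= 21 * 11
= 231

231


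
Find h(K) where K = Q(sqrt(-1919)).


K = Q(sqrt(-1919)). d mod 4 = 1, so D = disc(K) = d = -1919
h(K) equals the number of primitive reduced positive-definite forms (a, b, c) = a*x^2 + b*x*y + c*y^2 with b^2 - 4ac = D,
where reduced means |b| <= a <= c, with b >= 0 whenever |b| = a or a = c, and primitive means gcd(a, b, c) = 1.
Reduced forces 3a^2 <= |D| = 1919, so 1 <= a <= 25; b must have the parity of D, and c = (b^2 - D)/(4a) must be an integer >= a.
Enumerate a = 1..25, b in [-a, a]:
  a=1: (1, 1, 480)  [1]
  a=2: (2, -1, 240), (2, 1, 240)  [2]
  a=3: (3, -1, 160), (3, 1, 160)  [2]
  a=4: (4, -1, 120), (4, 1, 120)  [2]
  a=5: (5, -1, 96), (5, 1, 96)  [2]
  a=6: (6, -5, 81), (6, -1, 80), (6, 1, 80), (6, 5, 81)  [4]
  a=7: none
  a=8: (8, -1, 60), (8, 1, 60)  [2]
  a=9: (9, -5, 54), (9, 5, 54)  [2]
  a=10: (10, -9, 50), (10, -1, 48), (10, 1, 48), (10, 9, 50)  [4]
  a=11: none
  a=12: (12, -7, 41), (12, -1, 40), (12, 1, 40), (12, 7, 41)  [4]
  a=13..14: none
  a=15: (15, -11, 34), (15, -1, 32), (15, 1, 32), (15, 11, 34)  [4]
  a=16: (16, -1, 30), (16, 1, 30)  [2]
  a=17: (17, -11, 30), (17, 11, 30)  [2]
  a=18: (18, -13, 29), (18, -5, 27), (18, 5, 27), (18, 13, 29)  [4]
  a=19: (19, 19, 30)  [1]
  a=20: (20, -9, 25), (20, -1, 24), (20, 1, 24), (20, 9, 25)  [4]
  a=21..22: none
  a=23: (23, -17, 24), (23, 17, 24)  [2]
  a=24..25: none
Total reduced forms: 1 + 2 + 2 + 2 + 2 + 4 + 2 + 2 + 4 + 4 + 4 + 2 + 2 + 4 + 1 + 4 + 2 = 44
h = 44

44


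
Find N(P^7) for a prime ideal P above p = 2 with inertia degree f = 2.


N(P^a) = p^(a*f)
= 2^(7*2)
= 2^14
= 16384

16384


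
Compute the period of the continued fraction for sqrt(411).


Run the CF algorithm for sqrt(411).
a_0 = floor(sqrt(411)) = 20; set m_0=0, q_0=1.
Recurrence: m' = q*a - m,  q' = (d - m'^2)/q,  a' = floor((a_0 + m')/q').
  step 1: m=20, q=11, a=3
  step 2: m=13, q=22, a=1
  step 3: m=9, q=15, a=1
  step 4: m=6, q=25, a=1
  step 5: m=19, q=2, a=19
  step 6: m=19, q=25, a=1
  step 7: m=6, q=15, a=1
  step 8: m=9, q=22, a=1
  step 9: m=13, q=11, a=3
  step 10: m=20, q=1, a=40
a_10 = 2*a_0 = 40, so the period closes here.
sqrt(411) = [20; 3, 1, 1, 1, 19, 1, 1, 1, 3, 40]
Period length = 10

10


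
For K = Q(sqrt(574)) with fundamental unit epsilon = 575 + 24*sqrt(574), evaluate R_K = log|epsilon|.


epsilon = 575 + 24*sqrt(574)
= 1149.9991
R = ln(1149.9991)
= 7.0475

7.0475
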